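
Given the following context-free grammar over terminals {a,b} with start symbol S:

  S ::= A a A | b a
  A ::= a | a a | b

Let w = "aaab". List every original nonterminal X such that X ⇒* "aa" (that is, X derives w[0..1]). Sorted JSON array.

CNF form of G:
  S -> A X2 | T1 T0
  A -> T0 T0 | a | b
  T0 -> a
  T1 -> b
  X2 -> T0 A

CYK fill — only the sub-triangle for w[0..1]:
  T[0,0] 'a' = {A,T0}  orig:{A}
  T[1,1] 'a' = {A,T0}  orig:{A}
  T[0,1] 'aa' = {A,X2}  orig:{A}

Original NTs in T[0,1] deriving "aa": ["A"]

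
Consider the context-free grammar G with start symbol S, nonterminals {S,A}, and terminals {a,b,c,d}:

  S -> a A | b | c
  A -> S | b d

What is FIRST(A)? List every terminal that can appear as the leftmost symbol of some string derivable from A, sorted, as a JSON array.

Compute FIRST by fixpoint:
iter 1:
  A via A→b d: +{b}
  S via S→a A: +{a}
  S via S→b: +{b}
  S via S→c: +{c}
  FIRST(S)={a,b,c}  FIRST(A)={b}
iter 2:
  A via A→S: +{a,c}
  FIRST(S)={a,b,c}  FIRST(A)={a,b,c}
iter 3: — fixpoint
  FIRST(S)={a,b,c}  FIRST(A)={a,b,c}

FIRST(A) = ["a", "b", "c"]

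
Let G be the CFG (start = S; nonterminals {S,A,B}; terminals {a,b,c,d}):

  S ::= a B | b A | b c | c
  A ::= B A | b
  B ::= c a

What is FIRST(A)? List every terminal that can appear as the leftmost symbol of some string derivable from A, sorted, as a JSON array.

FIRST iteration:
iter 1:
  A via A→b: +{b}
  B via B→c a: +{c}
  S via S→a B: +{a}
  S via S→b A: +{b}
  S via S→c: +{c}
  FIRST(S)={a,b,c}  FIRST(A)={b}  FIRST(B)={c}
iter 2:
  A via A→B A: +{c}
  FIRST(S)={a,b,c}  FIRST(A)={b,c}  FIRST(B)={c}
iter 3: (stable)
  FIRST(S)={a,b,c}  FIRST(A)={b,c}  FIRST(B)={c}

FIRST(A) = ["b", "c"]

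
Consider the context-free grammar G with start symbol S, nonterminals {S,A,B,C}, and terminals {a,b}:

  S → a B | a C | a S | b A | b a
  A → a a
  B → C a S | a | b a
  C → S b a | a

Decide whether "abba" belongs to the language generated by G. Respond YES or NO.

Convert to CNF:
  S -> T0 B | T0 C | T0 S | T1 A | T1 T0
  A -> T0 T0
  B -> C X2 | T1 T0 | a
  C -> S X3 | a
  T0 -> a
  T1 -> b
  X2 -> T0 S
  X3 -> T1 T0

CYK table (by increasing span):
  T[0,0] 'a' = {B,C,T0}  orig:{B,C}
  T[1,1] 'b' = {T1}  orig:{}
  T[2,2] 'b' = {T1}  orig:{}
  T[3,3] 'a' = {B,C,T0}  orig:{B,C}
  T[0,1] 'ab' = ∅
  T[1,2] 'bb' = ∅
  T[2,3] 'ba' = {B,S,X3}  orig:{B,S}
  T[0,2] 'abb' = ∅
  T[1,3] 'bba' = ∅
  T[0,3] 'abba' = ∅

S ∉ T[0,3] ⇒ NO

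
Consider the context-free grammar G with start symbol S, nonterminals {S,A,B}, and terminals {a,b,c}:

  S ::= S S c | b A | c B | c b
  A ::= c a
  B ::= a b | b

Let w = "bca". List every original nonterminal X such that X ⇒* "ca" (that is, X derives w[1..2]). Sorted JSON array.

Convert to CNF:
  S -> S X3 | T0 B | T0 T2 | T2 A
  A -> T0 T1
  B -> T1 T2 | b
  T0 -> c
  T1 -> a
  T2 -> b
  X3 -> S T0

CYK fill (cells [i..j] with 1 ≤ i ≤ j ≤ 2 only):
  cell(1,1) c: {T0}  orig:{}
  cell(2,2) a: {T1}  orig:{}
  cell(1,2) ca: {A}

Original NTs in T[1,2] deriving "ca": ["A"]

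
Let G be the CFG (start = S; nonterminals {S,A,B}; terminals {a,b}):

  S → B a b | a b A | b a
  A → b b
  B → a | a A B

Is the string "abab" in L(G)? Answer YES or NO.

CNF form of G:
  S -> B X3 | T0 T1 | T1 X4
  A -> T0 T0
  B -> T1 X2 | a
  T0 -> b
  T1 -> a
  X2 -> A B
  X3 -> T1 T0
  X4 -> T0 A

CYK table (by increasing span):
  T[0,0] 'a' = {B,T1}  orig:{B}
  T[1,1] 'b' = {T0}  orig:{}
  T[2,2] 'a' = {B,T1}  orig:{B}
  T[3,3] 'b' = {T0}  orig:{}
  T[0,1] 'ab' = {X3}  orig:{}
  T[1,2] 'ba' = {S}
  T[2,3] 'ab' = {X3}  orig:{}
  T[0,2] 'aba' = ∅
  T[1,3] 'bab' = ∅
  T[0,3] 'abab' = ∅

S ∉ T[0,3] ⇒ NO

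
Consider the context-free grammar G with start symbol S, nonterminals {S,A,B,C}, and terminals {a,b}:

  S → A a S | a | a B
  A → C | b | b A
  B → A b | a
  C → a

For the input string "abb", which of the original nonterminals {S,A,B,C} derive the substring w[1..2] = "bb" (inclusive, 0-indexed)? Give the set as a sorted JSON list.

Convert to CNF:
  S -> A X2 | T1 B | a
  A -> T0 A | a | b
  B -> A T0 | a
  C -> a
  T0 -> b
  T1 -> a
  X2 -> T1 S

CYK table (by increasing span) — only the sub-triangle for w[1..2]:
  cell(1,1) b: {A,T0}  orig:{A}
  cell(2,2) b: {A,T0}  orig:{A}
  cell(1,2) bb: {A,B}

Original NTs in T[1,2] deriving "bb": ["A", "B"]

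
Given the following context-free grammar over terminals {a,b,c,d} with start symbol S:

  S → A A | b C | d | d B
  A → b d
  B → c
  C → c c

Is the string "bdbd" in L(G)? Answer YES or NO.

CNF form of G:
  S -> A A | T0 C | T1 B | d
  A -> T0 T1
  B -> c
  C -> T2 T2
  T0 -> b
  T1 -> d
  T2 -> c

CYK fill:
  [0..0]={T0}  "b"  orig:{}
  [1..1]={S,T1}  "d"  orig:{S}
  [2..2]={T0}  "b"  orig:{}
  [3..3]={S,T1}  "d"  orig:{S}
  [0..1]={A}  "bd"
  [1..2]=∅  "db"
  [2..3]={A}  "bd"
  [0..2]=∅  "bdb"
  [1..3]=∅  "dbd"
  [0..3]={S}  "bdbd"

S ∈ T[0,3] ⇒ YES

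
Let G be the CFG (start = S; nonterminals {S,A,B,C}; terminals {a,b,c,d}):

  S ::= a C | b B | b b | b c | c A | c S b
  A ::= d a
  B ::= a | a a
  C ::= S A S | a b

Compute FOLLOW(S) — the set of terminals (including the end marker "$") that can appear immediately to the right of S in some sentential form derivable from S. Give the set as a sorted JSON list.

FIRST iteration:
round 1:
  A via A→d a: +{d}
  B via B→a: +{a}
  C via C→a b: +{a}
  S via S→a C: +{a}
  S via S→b B: +{b}
  S via S→c A: +{c}
  FIRST[S]={a,b,c}  FIRST[A]={d}  FIRST[B]={a}  FIRST[C]={a}
round 2:
  C via C→S A S: +{b,c}
  FIRST[S]={a,b,c}  FIRST[A]={d}  FIRST[B]={a}  FIRST[C]={a,b,c}
round 3: (stable)
  FIRST[S]={a,b,c}  FIRST[A]={d}  FIRST[B]={a}  FIRST[C]={a,b,c}

FOLLOW sets:
FOLLOW(S) := {$}
iter 1:
  C→S A S: FOLLOW(S) ⊇ FIRST(A) = {d}; new: +{d}
  C→S A S: FOLLOW(A) ⊇ FIRST(S) = {a,b,c}; new: +{a,b,c}
  S→a C: FOLLOW(C) ⊇ FOLLOW(S) ⊇ {$,d}; new: +{$,d}
  S→b B: FOLLOW(B) ⊇ FOLLOW(S) ⊇ {$,d}; new: +{$,d}
  S→c A: FOLLOW(A) ⊇ FOLLOW(S) ⊇ {$,d}; new: +{$,d}
  S→c S b: FOLLOW(S) ⊇ FIRST(b) = {b}; new: +{b}
  S: {$,b,d}  A: {$,a,b,c,d}  B: {$,d}  C: {$,d}
iter 2:
  S→a C: FOLLOW(C) ⊇ FOLLOW(S) ⊇ {$,b,d}; new: +{b}
  S→b B: FOLLOW(B) ⊇ FOLLOW(S) ⊇ {$,b,d}; new: +{b}
  S: {$,b,d}  A: {$,a,b,c,d}  B: {$,b,d}  C: {$,b,d}
iter 3: — fixpoint
  S: {$,b,d}  A: {$,a,b,c,d}  B: {$,b,d}  C: {$,b,d}

FOLLOW(S) = ["$", "b", "d"]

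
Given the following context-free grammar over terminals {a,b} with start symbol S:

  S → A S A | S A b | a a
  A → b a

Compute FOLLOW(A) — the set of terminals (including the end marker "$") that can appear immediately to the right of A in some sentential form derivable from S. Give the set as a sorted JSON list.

FIRST iteration:
[1]
  A via A→b a: +{b}
  S via S→A S A: +{b}
  S via S→a a: +{a}
  FIRST(S)={a,b}  FIRST(A)={b}
[2] (stable)
  FIRST(S)={a,b}  FIRST(A)={b}

FOLLOW sets:
seed FOLLOW(S) with $
round 1:
  S→A S A: FOLLOW(A) ⊇ FIRST(S) = {a,b}; new: +{a,b}
  S→A S A: FOLLOW(S) ⊇ FIRST(A) = {b}; new: +{b}
  S→A S A: FOLLOW(A) ⊇ FOLLOW(S) ⊇ {$,b}; new: +{$}
  FOLLOW[S]={$,b}  FOLLOW[A]={$,a,b}
round 2: — fixpoint
  FOLLOW[S]={$,b}  FOLLOW[A]={$,a,b}

FOLLOW(A) = ["$", "a", "b"]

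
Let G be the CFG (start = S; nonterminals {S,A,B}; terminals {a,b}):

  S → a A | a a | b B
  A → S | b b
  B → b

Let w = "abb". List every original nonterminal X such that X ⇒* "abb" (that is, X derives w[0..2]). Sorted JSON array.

CNF form of G:
  S -> T0 A | T0 T0 | T1 B
  A -> T0 A | T0 T0 | T1 B | T1 T1
  B -> b
  T0 -> a
  T1 -> b

Fill CYK table bottom-up — only the sub-triangle for w[0..2]:
  cell(0,0) a: {T0}  orig:{}
  cell(1,1) b: {B,T1}  orig:{B}
  cell(2,2) b: {B,T1}  orig:{B}
  cell(0,1) ab: ∅
  cell(1,2) bb: {A,S}
  cell(0,2) abb: {A,S}

Original NTs in T[0,2] deriving "abb": ["A", "S"]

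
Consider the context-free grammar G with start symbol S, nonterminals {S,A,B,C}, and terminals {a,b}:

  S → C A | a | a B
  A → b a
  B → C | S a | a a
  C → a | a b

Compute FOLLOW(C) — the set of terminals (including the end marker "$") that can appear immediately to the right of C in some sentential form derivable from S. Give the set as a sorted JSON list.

FIRST sets, iterate to fixpoint:
iter 1:
  A via A→b a: +{b}
  B via B→a a: +{a}
  C via C→a: +{a}
  S via S→C A: +{a}
  S: {a}  A: {b}  B: {a}  C: {a}
iter 2: (stable)
  S: {a}  A: {b}  B: {a}  C: {a}

FOLLOW iteration:
FOLLOW(S) := {$}
[1]
  B→S a: FOLLOW(S) ⊇ FIRST(a) = {a}; new: +{a}
  S→C A: FOLLOW(C) ⊇ FIRST(A) = {b}; new: +{b}
  S→C A: FOLLOW(A) ⊇ FOLLOW(S) ⊇ {$,a}; new: +{$,a}
  S→a B: FOLLOW(B) ⊇ FOLLOW(S) ⊇ {$,a}; new: +{$,a}
  FOLLOW(S)={$,a}  FOLLOW(A)={$,a}  FOLLOW(B)={$,a}  FOLLOW(C)={b}
[2]
  B→C: FOLLOW(C) ⊇ FOLLOW(B) ⊇ {$,a}; new: +{$,a}
  FOLLOW(S)={$,a}  FOLLOW(A)={$,a}  FOLLOW(B)={$,a}  FOLLOW(C)={$,a,b}
[3] done
  FOLLOW(S)={$,a}  FOLLOW(A)={$,a}  FOLLOW(B)={$,a}  FOLLOW(C)={$,a,b}

FOLLOW(C) = ["$", "a", "b"]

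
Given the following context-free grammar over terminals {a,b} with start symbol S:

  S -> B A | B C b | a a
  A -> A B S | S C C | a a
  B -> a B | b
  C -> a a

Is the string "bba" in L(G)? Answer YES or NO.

CNF form of G:
  S -> B A | B X4 | T0 T0
  A -> A X2 | S X3 | T0 T0
  B -> T0 B | b
  C -> T0 T0
  T0 -> a
  T1 -> b
  X2 -> B S
  X3 -> C C
  X4 -> C T1

CYK fill:
  cell(0,0) b: {B,T1}  orig:{B}
  cell(1,1) b: {B,T1}  orig:{B}
  cell(2,2) a: {T0}  orig:{}
  cell(0,1) bb: ∅
  cell(1,2) ba: ∅
  cell(0,2) bba: ∅

S ∉ T[0,2] ⇒ NO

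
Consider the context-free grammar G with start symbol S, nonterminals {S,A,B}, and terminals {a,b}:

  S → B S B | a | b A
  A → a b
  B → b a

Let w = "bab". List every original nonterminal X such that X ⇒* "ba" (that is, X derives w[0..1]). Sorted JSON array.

CNF form of G:
  S -> B X2 | T1 A | a
  A -> T0 T1
  B -> T1 T0
  T0 -> a
  T1 -> b
  X2 -> S B

CYK table (by increasing span) (cells [i..j] with 0 ≤ i ≤ j ≤ 1 only):
  cell(0,0) b: {T1}  orig:{}
  cell(1,1) a: {S,T0}  orig:{S}
  cell(0,1) ba: {B}

Original NTs in T[0,1] deriving "ba": ["B"]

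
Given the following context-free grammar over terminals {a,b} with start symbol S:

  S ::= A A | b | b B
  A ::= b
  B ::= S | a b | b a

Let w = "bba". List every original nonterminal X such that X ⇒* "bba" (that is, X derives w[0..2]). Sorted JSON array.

Convert to CNF:
  S -> A A | T1 B | b
  A -> b
  B -> A A | T0 T1 | T1 B | T1 T0 | b
  T0 -> a
  T1 -> b

Fill CYK table bottom-up (cells [i..j] with 0 ≤ i ≤ j ≤ 2 only):
  T[0,0] 'b' = {A,B,S,T1}  orig:{A,B,S}
  T[1,1] 'b' = {A,B,S,T1}  orig:{A,B,S}
  T[2,2] 'a' = {T0}  orig:{}
  T[0,1] 'bb' = {B,S}
  T[1,2] 'ba' = {B}
  T[0,2] 'bba' = {B,S}

Original NTs in T[0,2] deriving "bba": ["B", "S"]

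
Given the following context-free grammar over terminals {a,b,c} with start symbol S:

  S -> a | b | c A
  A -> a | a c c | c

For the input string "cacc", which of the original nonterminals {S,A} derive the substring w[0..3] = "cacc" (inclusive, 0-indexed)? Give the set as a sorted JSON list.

CNF form of G:
  S -> T1 A | a | b
  A -> T0 X2 | a | c
  T0 -> a
  T1 -> c
  X2 -> T1 T1

Fill CYK table bottom-up (cells [i..j] with 0 ≤ i ≤ j ≤ 3 only):
  cell(0,0) c: {A,T1}  orig:{A}
  cell(1,1) a: {A,S,T0}  orig:{A,S}
  cell(2,2) c: {A,T1}  orig:{A}
  cell(3,3) c: {A,T1}  orig:{A}
  cell(0,1) ca: {S}
  cell(1,2) ac: ∅
  cell(2,3) cc: {S,X2}  orig:{S}
  cell(0,2) cac: ∅
  cell(1,3) acc: {A}
  cell(0,3) cacc: {S}

Original NTs in T[0,3] deriving "cacc": ["S"]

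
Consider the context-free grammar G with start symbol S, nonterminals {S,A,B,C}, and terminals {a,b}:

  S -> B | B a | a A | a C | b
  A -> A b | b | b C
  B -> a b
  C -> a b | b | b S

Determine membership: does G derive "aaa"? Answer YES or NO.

Convert to CNF:
  S -> B T1 | T1 A | T1 C | T1 T0 | b
  A -> A T0 | T0 C | b
  B -> T1 T0
  C -> T0 S | T1 T0 | b
  T0 -> b
  T1 -> a

CYK fill:
  cell(0,0) a: {T1}  orig:{}
  cell(1,1) a: {T1}  orig:{}
  cell(2,2) a: {T1}  orig:{}
  cell(0,1) aa: ∅
  cell(1,2) aa: ∅
  cell(0,2) aaa: ∅

S ∉ T[0,2] ⇒ NO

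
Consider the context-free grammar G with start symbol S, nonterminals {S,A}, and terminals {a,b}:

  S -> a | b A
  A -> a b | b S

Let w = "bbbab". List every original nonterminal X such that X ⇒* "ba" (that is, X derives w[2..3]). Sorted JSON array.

Convert to CNF:
  S -> T1 A | a
  A -> T0 T1 | T1 S
  T0 -> a
  T1 -> b

CYK fill — only the sub-triangle for w[2..3]:
  cell(2,2) b: {T1}  orig:{}
  cell(3,3) a: {S,T0}  orig:{S}
  cell(2,3) ba: {A}

Original NTs in T[2,3] deriving "ba": ["A"]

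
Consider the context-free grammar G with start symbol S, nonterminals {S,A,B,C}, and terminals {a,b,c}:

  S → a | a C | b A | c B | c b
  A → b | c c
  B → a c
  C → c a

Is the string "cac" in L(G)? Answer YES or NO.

CNF form of G:
  S -> T0 B | T0 T2 | T1 C | T2 A | a
  A -> T0 T0 | b
  B -> T1 T0
  C -> T0 T1
  T0 -> c
  T1 -> a
  T2 -> b

CYK fill:
  cell(0,0) c: {T0}  orig:{}
  cell(1,1) a: {S,T1}  orig:{S}
  cell(2,2) c: {T0}  orig:{}
  cell(0,1) ca: {C}
  cell(1,2) ac: {B}
  cell(0,2) cac: {S}

S ∈ T[0,2] ⇒ YES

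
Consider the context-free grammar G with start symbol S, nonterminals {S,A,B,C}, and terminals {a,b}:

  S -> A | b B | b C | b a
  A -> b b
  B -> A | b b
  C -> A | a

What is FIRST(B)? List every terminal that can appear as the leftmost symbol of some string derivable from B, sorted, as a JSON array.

FIRST sets, iterate to fixpoint:
round 1:
  A via A→b b: +{b}
  B via B→A: +{b}
  C via C→A: +{b}
  C via C→a: +{a}
  S via S→A: +{b}
  FIRST[S]={b}  FIRST[A]={b}  FIRST[B]={b}  FIRST[C]={a,b}
round 2: done
  FIRST[S]={b}  FIRST[A]={b}  FIRST[B]={b}  FIRST[C]={a,b}

FIRST(B) = ["b"]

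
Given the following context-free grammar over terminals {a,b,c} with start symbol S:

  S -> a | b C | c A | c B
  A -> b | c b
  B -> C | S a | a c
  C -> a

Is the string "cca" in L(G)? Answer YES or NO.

CNF form of G:
  S -> T0 A | T0 B | T1 C | a
  A -> T0 T1 | b
  B -> S T2 | T2 T0 | a
  C -> a
  T0 -> c
  T1 -> b
  T2 -> a

CYK table (by increasing span):
  [0..0]={T0}  "c"  orig:{}
  [1..1]={T0}  "c"  orig:{}
  [2..2]={B,C,S,T2}  "a"  orig:{B,C,S}
  [0..1]=∅  "cc"
  [1..2]={S}  "ca"
  [0..2]=∅  "cca"

S ∉ T[0,2] ⇒ NO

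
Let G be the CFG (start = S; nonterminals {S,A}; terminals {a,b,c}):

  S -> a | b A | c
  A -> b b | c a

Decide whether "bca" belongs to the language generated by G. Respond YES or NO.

CNF form of G:
  S -> T0 A | a | c
  A -> T0 T0 | T1 T2
  T0 -> b
  T1 -> c
  T2 -> a

Fill CYK table bottom-up:
  cell(0,0) b: {T0}  orig:{}
  cell(1,1) c: {S,T1}  orig:{S}
  cell(2,2) a: {S,T2}  orig:{S}
  cell(0,1) bc: ∅
  cell(1,2) ca: {A}
  cell(0,2) bca: {S}

S ∈ T[0,2] ⇒ YES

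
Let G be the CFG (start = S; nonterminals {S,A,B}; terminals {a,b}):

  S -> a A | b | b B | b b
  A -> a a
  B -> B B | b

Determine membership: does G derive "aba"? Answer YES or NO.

Convert to CNF:
  S -> T0 A | T1 B | T1 T1 | b
  A -> T0 T0
  B -> B B | b
  T0 -> a
  T1 -> b

CYK fill:
  [0..0]={T0}  "a"  orig:{}
  [1..1]={B,S,T1}  "b"  orig:{B,S}
  [2..2]={T0}  "a"  orig:{}
  [0..1]=∅  "ab"
  [1..2]=∅  "ba"
  [0..2]=∅  "aba"

S ∉ T[0,2] ⇒ NO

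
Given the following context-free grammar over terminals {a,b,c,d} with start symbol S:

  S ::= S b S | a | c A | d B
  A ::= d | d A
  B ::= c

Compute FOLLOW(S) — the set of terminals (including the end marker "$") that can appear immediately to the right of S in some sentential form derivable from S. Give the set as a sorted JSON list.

FIRST sets, iterate to fixpoint:
pass 1:
  A via A→d: +{d}
  B via B→c: +{c}
  S via S→a: +{a}
  S via S→c A: +{c}
  S via S→d B: +{d}
  S: {a,c,d}  A: {d}  B: {c}
pass 2: done
  S: {a,c,d}  A: {d}  B: {c}

Compute FOLLOW by fixpoint:
FOLLOW(S) := {$}
pass 1:
  S→S b S: FOLLOW(S) ⊇ FIRST(b) = {b}; new: +{b}
  S→c A: FOLLOW(A) ⊇ FOLLOW(S) ⊇ {$,b}; new: +{$,b}
  S→d B: FOLLOW(B) ⊇ FOLLOW(S) ⊇ {$,b}; new: +{$,b}
  S: {$,b}  A: {$,b}  B: {$,b}
pass 2: done
  S: {$,b}  A: {$,b}  B: {$,b}

FOLLOW(S) = ["$", "b"]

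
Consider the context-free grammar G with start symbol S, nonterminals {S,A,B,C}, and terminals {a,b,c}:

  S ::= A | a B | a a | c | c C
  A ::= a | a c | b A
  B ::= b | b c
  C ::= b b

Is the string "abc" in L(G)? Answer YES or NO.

CNF form of G:
  S -> T0 B | T0 T0 | T0 T1 | T1 C | T2 A | a | c
  A -> T0 T1 | T2 A | a
  B -> T2 T1 | b
  C -> T2 T2
  T0 -> a
  T1 -> c
  T2 -> b

CYK fill:
  T[0,0] 'a' = {A,S,T0}  orig:{A,S}
  T[1,1] 'b' = {B,T2}  orig:{B}
  T[2,2] 'c' = {S,T1}  orig:{S}
  T[0,1] 'ab' = {S}
  T[1,2] 'bc' = {B}
  T[0,2] 'abc' = {S}

S ∈ T[0,2] ⇒ YES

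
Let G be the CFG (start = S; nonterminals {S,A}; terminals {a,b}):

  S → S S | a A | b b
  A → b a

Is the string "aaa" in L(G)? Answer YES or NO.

Convert to CNF:
  S -> S S | T0 T0 | T1 A
  A -> T0 T1
  T0 -> b
  T1 -> a

CYK table (by increasing span):
  [0..0]={T1}  "a"  orig:{}
  [1..1]={T1}  "a"  orig:{}
  [2..2]={T1}  "a"  orig:{}
  [0..1]=∅  "aa"
  [1..2]=∅  "aa"
  [0..2]=∅  "aaa"

S ∉ T[0,2] ⇒ NO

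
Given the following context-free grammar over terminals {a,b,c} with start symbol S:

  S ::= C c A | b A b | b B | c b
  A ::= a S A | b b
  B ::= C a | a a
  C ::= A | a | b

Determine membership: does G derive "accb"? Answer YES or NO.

Convert to CNF:
  S -> C X5 | T1 B | T1 X6 | T2 T1
  A -> T0 X3 | T1 T1
  B -> C T0 | T0 T0
  C -> T0 X4 | T1 T1 | a | b
  T0 -> a
  T1 -> b
  T2 -> c
  X3 -> S A
  X4 -> S A
  X5 -> T2 A
  X6 -> A T1

CYK fill:
  [0..0]={C,T0}  "a"  orig:{C}
  [1..1]={T2}  "c"  orig:{}
  [2..2]={T2}  "c"  orig:{}
  [3..3]={C,T1}  "b"  orig:{C}
  [0..1]=∅  "ac"
  [1..2]=∅  "cc"
  [2..3]={S}  "cb"
  [0..2]=∅  "acc"
  [1..3]=∅  "ccb"
  [0..3]=∅  "accb"

S ∉ T[0,3] ⇒ NO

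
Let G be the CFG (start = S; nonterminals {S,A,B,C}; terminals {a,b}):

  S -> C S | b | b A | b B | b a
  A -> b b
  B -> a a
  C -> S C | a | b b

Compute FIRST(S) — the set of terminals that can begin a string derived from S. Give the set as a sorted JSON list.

FIRST sets, iterate to fixpoint:
[1]
  A via A→b b: +{b}
  B via B→a a: +{a}
  C via C→a: +{a}
  C via C→b b: +{b}
  S via S→C S: +{a,b}
  S: {a,b}  A: {b}  B: {a}  C: {a,b}
[2] — fixpoint
  S: {a,b}  A: {b}  B: {a}  C: {a,b}

FIRST(S) = ["a", "b"]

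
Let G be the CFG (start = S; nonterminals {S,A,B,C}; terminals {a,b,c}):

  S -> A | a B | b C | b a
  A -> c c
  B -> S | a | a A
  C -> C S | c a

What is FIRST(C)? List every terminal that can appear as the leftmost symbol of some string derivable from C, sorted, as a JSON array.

Compute FIRST by fixpoint:
pass 1:
  A via A→c c: +{c}
  B via B→a: +{a}
  C via C→c a: +{c}
  S via S→A: +{c}
  S via S→a B: +{a}
  S via S→b C: +{b}
  S: {a,b,c}  A: {c}  B: {a}  C: {c}
pass 2:
  B via B→S: +{b,c}
  S: {a,b,c}  A: {c}  B: {a,b,c}  C: {c}
pass 3: done
  S: {a,b,c}  A: {c}  B: {a,b,c}  C: {c}

FIRST(C) = ["c"]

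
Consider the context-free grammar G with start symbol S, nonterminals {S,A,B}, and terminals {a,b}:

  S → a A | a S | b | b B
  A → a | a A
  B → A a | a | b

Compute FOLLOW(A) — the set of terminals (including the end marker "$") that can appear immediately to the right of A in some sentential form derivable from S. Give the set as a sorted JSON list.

FIRST iteration:
round 1:
  A via A→a: +{a}
  B via B→A a: +{a}
  B via B→b: +{b}
  S via S→a A: +{a}
  S via S→b: +{b}
  FIRST[S]={a,b}  FIRST[A]={a}  FIRST[B]={a,b}
round 2: (no change)
  FIRST[S]={a,b}  FIRST[A]={a}  FIRST[B]={a,b}

FOLLOW sets:
FOLLOW(S) := {$}
pass 1:
  B→A a: FOLLOW(A) ⊇ FIRST(a) = {a}; new: +{a}
  S→a A: FOLLOW(A) ⊇ FOLLOW(S) ⊇ {$}; new: +{$}
  S→b B: FOLLOW(B) ⊇ FOLLOW(S) ⊇ {$}; new: +{$}
  FOLLOW[S]={$}  FOLLOW[A]={$,a}  FOLLOW[B]={$}
pass 2: (stable)
  FOLLOW[S]={$}  FOLLOW[A]={$,a}  FOLLOW[B]={$}

FOLLOW(A) = ["$", "a"]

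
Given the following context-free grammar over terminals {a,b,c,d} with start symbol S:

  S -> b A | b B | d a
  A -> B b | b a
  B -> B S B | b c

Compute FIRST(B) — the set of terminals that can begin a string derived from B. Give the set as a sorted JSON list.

FIRST iteration:
iter 1:
  A via A→b a: +{b}
  B via B→b c: +{b}
  S via S→b A: +{b}
  S via S→d a: +{d}
  FIRST[S]={b,d}  FIRST[A]={b}  FIRST[B]={b}
iter 2: done
  FIRST[S]={b,d}  FIRST[A]={b}  FIRST[B]={b}

FIRST(B) = ["b"]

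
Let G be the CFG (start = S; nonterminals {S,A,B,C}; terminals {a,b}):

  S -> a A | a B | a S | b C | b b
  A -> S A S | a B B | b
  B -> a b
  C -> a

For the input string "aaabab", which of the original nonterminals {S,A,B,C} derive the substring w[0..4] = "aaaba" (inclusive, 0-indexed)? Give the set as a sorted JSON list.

CNF form of G:
  S -> T0 A | T0 B | T0 S | T1 C | T1 T1
  A -> S X2 | T0 X3 | b
  B -> T0 T1
  C -> a
  T0 -> a
  T1 -> b
  X2 -> A S
  X3 -> B B

CYK fill, restricted to cells inside w[0..4]:
  [0..0]={C,T0}  "a"  orig:{C}
  [1..1]={C,T0}  "a"  orig:{C}
  [2..2]={C,T0}  "a"  orig:{C}
  [3..3]={A,T1}  "b"  orig:{A}
  [4..4]={C,T0}  "a"  orig:{C}
  [0..1]=∅  "aa"
  [1..2]=∅  "aa"
  [2..3]={B,S}  "ab"
  [3..4]={S}  "ba"
  [0..2]=∅  "aaa"
  [1..3]={S}  "aab"
  [2..4]={S}  "aba"
  [0..3]={S}  "aaab"
  [1..4]={S}  "aaba"
  [0..4]={S}  "aaaba"

Original NTs in T[0,4] deriving "aaaba": ["S"]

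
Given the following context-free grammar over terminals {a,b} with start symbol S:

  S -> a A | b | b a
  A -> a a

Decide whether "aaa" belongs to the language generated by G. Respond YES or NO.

CNF form of G:
  S -> T0 A | T1 T0 | b
  A -> T0 T0
  T0 -> a
  T1 -> b

Fill CYK table bottom-up:
  T[0,0] 'a' = {T0}  orig:{}
  T[1,1] 'a' = {T0}  orig:{}
  T[2,2] 'a' = {T0}  orig:{}
  T[0,1] 'aa' = {A}
  T[1,2] 'aa' = {A}
  T[0,2] 'aaa' = {S}

S ∈ T[0,2] ⇒ YES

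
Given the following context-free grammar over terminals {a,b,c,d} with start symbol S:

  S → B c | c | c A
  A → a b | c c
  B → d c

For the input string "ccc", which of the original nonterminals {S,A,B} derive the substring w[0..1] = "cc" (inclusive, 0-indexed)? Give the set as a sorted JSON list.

CNF form of G:
  S -> B T2 | T2 A | c
  A -> T0 T1 | T2 T2
  B -> T3 T2
  T0 -> a
  T1 -> b
  T2 -> c
  T3 -> d

Fill CYK table bottom-up, restricted to cells inside w[0..1]:
  T[0,0] 'c' = {S,T2}  orig:{S}
  T[1,1] 'c' = {S,T2}  orig:{S}
  T[0,1] 'cc' = {A}

Original NTs in T[0,1] deriving "cc": ["A"]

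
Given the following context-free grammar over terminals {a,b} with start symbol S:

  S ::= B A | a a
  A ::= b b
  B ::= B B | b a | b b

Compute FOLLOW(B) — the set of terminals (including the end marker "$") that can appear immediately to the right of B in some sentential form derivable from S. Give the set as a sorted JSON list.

FIRST iteration:
round 1:
  A via A→b b: +{b}
  B via B→b a: +{b}
  S via S→B A: +{b}
  S via S→a a: +{a}
  FIRST[S]={a,b}  FIRST[A]={b}  FIRST[B]={b}
round 2: (no change)
  FIRST[S]={a,b}  FIRST[A]={b}  FIRST[B]={b}

Compute FOLLOW by fixpoint:
initialize: $ ∈ FOLLOW(S)
[1]
  B→B B: FOLLOW(B) ⊇ FIRST(B) = {b}; new: +{b}
  S→B A: FOLLOW(A) ⊇ FOLLOW(S) ⊇ {$}; new: +{$}
  FOLLOW[S]={$}  FOLLOW[A]={$}  FOLLOW[B]={b}
[2] (stable)
  FOLLOW[S]={$}  FOLLOW[A]={$}  FOLLOW[B]={b}

FOLLOW(B) = ["b"]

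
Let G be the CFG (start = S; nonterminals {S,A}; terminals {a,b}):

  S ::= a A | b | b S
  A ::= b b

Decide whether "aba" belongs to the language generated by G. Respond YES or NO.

CNF form of G:
  S -> T0 S | T1 A | b
  A -> T0 T0
  T0 -> b
  T1 -> a

CYK table (by increasing span):
  [0..0]={T1}  "a"  orig:{}
  [1..1]={S,T0}  "b"  orig:{S}
  [2..2]={T1}  "a"  orig:{}
  [0..1]=∅  "ab"
  [1..2]=∅  "ba"
  [0..2]=∅  "aba"

S ∉ T[0,2] ⇒ NO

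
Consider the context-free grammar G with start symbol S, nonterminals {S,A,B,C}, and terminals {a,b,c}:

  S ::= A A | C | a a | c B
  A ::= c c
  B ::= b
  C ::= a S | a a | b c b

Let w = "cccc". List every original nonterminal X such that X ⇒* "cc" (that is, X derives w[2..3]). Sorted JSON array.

CNF form of G:
  S -> A A | T0 B | T1 S | T1 T1 | T2 X4
  A -> T0 T0
  B -> b
  C -> T1 S | T1 T1 | T2 X3
  T0 -> c
  T1 -> a
  T2 -> b
  X3 -> T0 T2
  X4 -> T0 T2

CYK fill, restricted to cells inside w[2..3]:
  cell(2,2) c: {T0}  orig:{}
  cell(3,3) c: {T0}  orig:{}
  cell(2,3) cc: {A}

Original NTs in T[2,3] deriving "cc": ["A"]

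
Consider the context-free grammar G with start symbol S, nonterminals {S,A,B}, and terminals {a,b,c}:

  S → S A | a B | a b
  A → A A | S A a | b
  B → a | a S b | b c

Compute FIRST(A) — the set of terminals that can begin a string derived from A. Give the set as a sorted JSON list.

Compute FIRST by fixpoint:
round 1:
  A via A→b: +{b}
  B via B→a: +{a}
  B via B→b c: +{b}
  S via S→a B: +{a}
  FIRST(S)={a}  FIRST(A)={b}  FIRST(B)={a,b}
round 2:
  A via A→S A a: +{a}
  FIRST(S)={a}  FIRST(A)={a,b}  FIRST(B)={a,b}
round 3: (no change)
  FIRST(S)={a}  FIRST(A)={a,b}  FIRST(B)={a,b}

FIRST(A) = ["a", "b"]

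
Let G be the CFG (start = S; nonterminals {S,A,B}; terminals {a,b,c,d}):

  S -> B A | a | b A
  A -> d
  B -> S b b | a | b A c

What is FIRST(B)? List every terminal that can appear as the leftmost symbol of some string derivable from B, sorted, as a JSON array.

FIRST sets, iterate to fixpoint:
pass 1:
  A via A→d: +{d}
  B via B→a: +{a}
  B via B→b A c: +{b}
  S via S→B A: +{a,b}
  FIRST(S)={a,b}  FIRST(A)={d}  FIRST(B)={a,b}
pass 2: done
  FIRST(S)={a,b}  FIRST(A)={d}  FIRST(B)={a,b}

FIRST(B) = ["a", "b"]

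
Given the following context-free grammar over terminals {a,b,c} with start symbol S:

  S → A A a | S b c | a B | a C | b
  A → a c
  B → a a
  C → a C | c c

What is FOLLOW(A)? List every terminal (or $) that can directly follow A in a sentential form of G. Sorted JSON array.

FIRST sets, iterate to fixpoint:
iter 1:
  A via A→a c: +{a}
  B via B→a a: +{a}
  C via C→a C: +{a}
  C via C→c c: +{c}
  S via S→A A a: +{a}
  S via S→b: +{b}
  S: {a,b}  A: {a}  B: {a}  C: {a,c}
iter 2: done
  S: {a,b}  A: {a}  B: {a}  C: {a,c}

FOLLOW iteration:
initialize: $ ∈ FOLLOW(S)
iter 1:
  S→A A a: FOLLOW(A) ⊇ FIRST(A) = {a}; new: +{a}
  S→S b c: FOLLOW(S) ⊇ FIRST(b) = {b}; new: +{b}
  S→a B: FOLLOW(B) ⊇ FOLLOW(S) ⊇ {$,b}; new: +{$,b}
  S→a C: FOLLOW(C) ⊇ FOLLOW(S) ⊇ {$,b}; new: +{$,b}
  FOLLOW[S]={$,b}  FOLLOW[A]={a}  FOLLOW[B]={$,b}  FOLLOW[C]={$,b}
iter 2: done
  FOLLOW[S]={$,b}  FOLLOW[A]={a}  FOLLOW[B]={$,b}  FOLLOW[C]={$,b}

FOLLOW(A) = ["a"]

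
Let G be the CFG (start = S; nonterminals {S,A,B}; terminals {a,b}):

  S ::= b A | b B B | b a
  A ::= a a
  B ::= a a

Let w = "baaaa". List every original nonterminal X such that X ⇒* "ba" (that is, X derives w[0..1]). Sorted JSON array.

CNF form of G:
  S -> T1 A | T1 T0 | T1 X2
  A -> T0 T0
  B -> T0 T0
  T0 -> a
  T1 -> b
  X2 -> B B

CYK table (by increasing span) (cells [i..j] with 0 ≤ i ≤ j ≤ 1 only):
  cell(0,0) b: {T1}  orig:{}
  cell(1,1) a: {T0}  orig:{}
  cell(0,1) ba: {S}

Original NTs in T[0,1] deriving "ba": ["S"]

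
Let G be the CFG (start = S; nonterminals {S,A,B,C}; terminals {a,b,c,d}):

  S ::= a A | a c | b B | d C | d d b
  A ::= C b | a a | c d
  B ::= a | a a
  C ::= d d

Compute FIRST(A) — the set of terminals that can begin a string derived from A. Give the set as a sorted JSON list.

Compute FIRST by fixpoint:
[1]
  A via A→a a: +{a}
  A via A→c d: +{c}
  B via B→a: +{a}
  C via C→d d: +{d}
  S via S→a A: +{a}
  S via S→b B: +{b}
  S via S→d C: +{d}
  S: {a,b,d}  A: {a,c}  B: {a}  C: {d}
[2]
  A via A→C b: +{d}
  S: {a,b,d}  A: {a,c,d}  B: {a}  C: {d}
[3] done
  S: {a,b,d}  A: {a,c,d}  B: {a}  C: {d}

FIRST(A) = ["a", "c", "d"]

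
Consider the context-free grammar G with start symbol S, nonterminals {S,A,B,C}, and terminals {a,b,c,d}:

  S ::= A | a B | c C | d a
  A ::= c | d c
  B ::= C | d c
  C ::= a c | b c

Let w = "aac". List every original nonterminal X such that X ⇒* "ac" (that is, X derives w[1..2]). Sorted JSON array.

Convert to CNF:
  S -> T0 T1 | T0 T2 | T1 C | T2 B | c
  A -> T0 T1 | c
  B -> T0 T1 | T2 T1 | T3 T1
  C -> T2 T1 | T3 T1
  T0 -> d
  T1 -> c
  T2 -> a
  T3 -> b

Fill CYK table bottom-up (cells [i..j] with 1 ≤ i ≤ j ≤ 2 only):
  cell(1,1) a: {T2}  orig:{}
  cell(2,2) c: {A,S,T1}  orig:{A,S}
  cell(1,2) ac: {B,C}

Original NTs in T[1,2] deriving "ac": ["B", "C"]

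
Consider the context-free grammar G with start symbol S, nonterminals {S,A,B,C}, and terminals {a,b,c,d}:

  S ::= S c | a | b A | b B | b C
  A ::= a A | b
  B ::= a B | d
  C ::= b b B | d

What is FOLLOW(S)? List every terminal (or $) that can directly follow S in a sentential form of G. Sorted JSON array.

Compute FIRST by fixpoint:
round 1:
  A via A→a A: +{a}
  A via A→b: +{b}
  B via B→a B: +{a}
  B via B→d: +{d}
  C via C→b b B: +{b}
  C via C→d: +{d}
  S via S→a: +{a}
  S via S→b A: +{b}
  FIRST[S]={a,b}  FIRST[A]={a,b}  FIRST[B]={a,d}  FIRST[C]={b,d}
round 2: done
  FIRST[S]={a,b}  FIRST[A]={a,b}  FIRST[B]={a,d}  FIRST[C]={b,d}

Compute FOLLOW by fixpoint:
initialize: $ ∈ FOLLOW(S)
iter 1:
  S→S c: FOLLOW(S) ⊇ FIRST(c) = {c}; new: +{c}
  S→b A: FOLLOW(A) ⊇ FOLLOW(S) ⊇ {$,c}; new: +{$,c}
  S→b B: FOLLOW(B) ⊇ FOLLOW(S) ⊇ {$,c}; new: +{$,c}
  S→b C: FOLLOW(C) ⊇ FOLLOW(S) ⊇ {$,c}; new: +{$,c}
  FOLLOW[S]={$,c}  FOLLOW[A]={$,c}  FOLLOW[B]={$,c}  FOLLOW[C]={$,c}
iter 2: done
  FOLLOW[S]={$,c}  FOLLOW[A]={$,c}  FOLLOW[B]={$,c}  FOLLOW[C]={$,c}

FOLLOW(S) = ["$", "c"]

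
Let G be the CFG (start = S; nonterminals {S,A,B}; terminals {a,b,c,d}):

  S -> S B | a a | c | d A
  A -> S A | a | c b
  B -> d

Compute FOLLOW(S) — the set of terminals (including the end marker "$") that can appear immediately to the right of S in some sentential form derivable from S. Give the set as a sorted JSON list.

FIRST sets, iterate to fixpoint:
pass 1:
  A via A→a: +{a}
  A via A→c b: +{c}
  B via B→d: +{d}
  S via S→a a: +{a}
  S via S→c: +{c}
  S via S→d A: +{d}
  S: {a,c,d}  A: {a,c}  B: {d}
pass 2:
  A via A→S A: +{d}
  S: {a,c,d}  A: {a,c,d}  B: {d}
pass 3: — fixpoint
  S: {a,c,d}  A: {a,c,d}  B: {d}

FOLLOW iteration:
seed FOLLOW(S) with $
iter 1:
  A→S A: FOLLOW(S) ⊇ FIRST(A) = {a,c,d}; new: +{a,c,d}
  S→S B: FOLLOW(B) ⊇ FOLLOW(S) ⊇ {$,a,c,d}; new: +{$,a,c,d}
  S→d A: FOLLOW(A) ⊇ FOLLOW(S) ⊇ {$,a,c,d}; new: +{$,a,c,d}
  S: {$,a,c,d}  A: {$,a,c,d}  B: {$,a,c,d}
iter 2: (no change)
  S: {$,a,c,d}  A: {$,a,c,d}  B: {$,a,c,d}

FOLLOW(S) = ["$", "a", "c", "d"]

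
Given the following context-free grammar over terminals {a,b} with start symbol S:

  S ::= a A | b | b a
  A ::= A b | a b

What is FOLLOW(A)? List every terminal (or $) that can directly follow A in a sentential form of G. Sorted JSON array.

FIRST sets, iterate to fixpoint:
[1]
  A via A→a b: +{a}
  S via S→a A: +{a}
  S via S→b: +{b}
  FIRST[S]={a,b}  FIRST[A]={a}
[2] (stable)
  FIRST[S]={a,b}  FIRST[A]={a}

FOLLOW iteration:
seed FOLLOW(S) with $
round 1:
  A→A b: FOLLOW(A) ⊇ FIRST(b) = {b}; new: +{b}
  S→a A: FOLLOW(A) ⊇ FOLLOW(S) ⊇ {$}; new: +{$}
  S: {$}  A: {$,b}
round 2: — fixpoint
  S: {$}  A: {$,b}

FOLLOW(A) = ["$", "b"]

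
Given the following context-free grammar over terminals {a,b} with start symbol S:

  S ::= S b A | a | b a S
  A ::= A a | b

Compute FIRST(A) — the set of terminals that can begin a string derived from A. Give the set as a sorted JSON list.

FIRST sets, iterate to fixpoint:
round 1:
  A via A→b: +{b}
  S via S→a: +{a}
  S via S→b a S: +{b}
  S: {a,b}  A: {b}
round 2: (stable)
  S: {a,b}  A: {b}

FIRST(A) = ["b"]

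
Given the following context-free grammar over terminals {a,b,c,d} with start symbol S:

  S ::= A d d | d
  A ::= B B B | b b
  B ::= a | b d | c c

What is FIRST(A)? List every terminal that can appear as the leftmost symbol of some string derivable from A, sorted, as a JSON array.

FIRST iteration:
pass 1:
  A via A→b b: +{b}
  B via B→a: +{a}
  B via B→b d: +{b}
  B via B→c c: +{c}
  S via S→A d d: +{b}
  S via S→d: +{d}
  FIRST[S]={b,d}  FIRST[A]={b}  FIRST[B]={a,b,c}
pass 2:
  A via A→B B B: +{a,c}
  S via S→A d d: +{a,c}
  FIRST[S]={a,b,c,d}  FIRST[A]={a,b,c}  FIRST[B]={a,b,c}
pass 3: done
  FIRST[S]={a,b,c,d}  FIRST[A]={a,b,c}  FIRST[B]={a,b,c}

FIRST(A) = ["a", "b", "c"]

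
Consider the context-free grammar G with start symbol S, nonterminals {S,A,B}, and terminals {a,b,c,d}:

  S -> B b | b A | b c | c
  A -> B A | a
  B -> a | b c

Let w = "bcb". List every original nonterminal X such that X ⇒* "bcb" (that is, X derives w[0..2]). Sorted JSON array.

CNF form of G:
  S -> B T0 | T0 A | T0 T1 | c
  A -> B A | a
  B -> T0 T1 | a
  T0 -> b
  T1 -> c

Fill CYK table bottom-up — only the sub-triangle for w[0..2]:
  cell(0,0) b: {T0}  orig:{}
  cell(1,1) c: {S,T1}  orig:{S}
  cell(2,2) b: {T0}  orig:{}
  cell(0,1) bc: {B,S}
  cell(1,2) cb: ∅
  cell(0,2) bcb: {S}

Original NTs in T[0,2] deriving "bcb": ["S"]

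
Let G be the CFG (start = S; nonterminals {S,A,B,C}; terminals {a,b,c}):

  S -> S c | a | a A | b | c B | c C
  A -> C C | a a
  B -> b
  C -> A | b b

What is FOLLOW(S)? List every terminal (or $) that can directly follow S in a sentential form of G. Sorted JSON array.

FIRST iteration:
pass 1:
  A via A→a a: +{a}
  B via B→b: +{b}
  C via C→A: +{a}
  C via C→b b: +{b}
  S via S→a: +{a}
  S via S→b: +{b}
  S via S→c B: +{c}
  FIRST[S]={a,b,c}  FIRST[A]={a}  FIRST[B]={b}  FIRST[C]={a,b}
pass 2:
  A via A→C C: +{b}
  FIRST[S]={a,b,c}  FIRST[A]={a,b}  FIRST[B]={b}  FIRST[C]={a,b}
pass 3: (no change)
  FIRST[S]={a,b,c}  FIRST[A]={a,b}  FIRST[B]={b}  FIRST[C]={a,b}

Compute FOLLOW by fixpoint:
seed FOLLOW(S) with $
pass 1:
  A→C C: FOLLOW(C) ⊇ FIRST(C) = {a,b}; new: +{a,b}
  C→A: FOLLOW(A) ⊇ FOLLOW(C) ⊇ {a,b}; new: +{a,b}
  S→S c: FOLLOW(S) ⊇ FIRST(c) = {c}; new: +{c}
  S→a A: FOLLOW(A) ⊇ FOLLOW(S) ⊇ {$,c}; new: +{$,c}
  S→c B: FOLLOW(B) ⊇ FOLLOW(S) ⊇ {$,c}; new: +{$,c}
  S→c C: FOLLOW(C) ⊇ FOLLOW(S) ⊇ {$,c}; new: +{$,c}
  FOLLOW[S]={$,c}  FOLLOW[A]={$,a,b,c}  FOLLOW[B]={$,c}  FOLLOW[C]={$,a,b,c}
pass 2: (stable)
  FOLLOW[S]={$,c}  FOLLOW[A]={$,a,b,c}  FOLLOW[B]={$,c}  FOLLOW[C]={$,a,b,c}

FOLLOW(S) = ["$", "c"]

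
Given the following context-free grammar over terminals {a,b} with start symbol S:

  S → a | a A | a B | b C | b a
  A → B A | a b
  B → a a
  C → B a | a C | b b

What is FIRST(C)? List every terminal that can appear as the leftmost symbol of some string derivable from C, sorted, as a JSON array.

Compute FIRST by fixpoint:
round 1:
  A via A→a b: +{a}
  B via B→a a: +{a}
  C via C→B a: +{a}
  C via C→b b: +{b}
  S via S→a: +{a}
  S via S→b C: +{b}
  S: {a,b}  A: {a}  B: {a}  C: {a,b}
round 2: — fixpoint
  S: {a,b}  A: {a}  B: {a}  C: {a,b}

FIRST(C) = ["a", "b"]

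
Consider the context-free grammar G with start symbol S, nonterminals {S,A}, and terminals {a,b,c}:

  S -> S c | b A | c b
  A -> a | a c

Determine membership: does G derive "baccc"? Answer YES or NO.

CNF form of G:
  S -> S T1 | T1 T2 | T2 A
  A -> T0 T1 | a
  T0 -> a
  T1 -> c
  T2 -> b

CYK fill:
  [0..0]={T2}  "b"  orig:{}
  [1..1]={A,T0}  "a"  orig:{A}
  [2..2]={T1}  "c"  orig:{}
  [3..3]={T1}  "c"  orig:{}
  [4..4]={T1}  "c"  orig:{}
  [0..1]={S}  "ba"
  [1..2]={A}  "ac"
  [2..3]=∅  "cc"
  [3..4]=∅  "cc"
  [0..2]={S}  "bac"
  [1..3]=∅  "acc"
  [2..4]=∅  "ccc"
  [0..3]={S}  "bacc"
  [1..4]=∅  "accc"
  [0..4]={S}  "baccc"

S ∈ T[0,4] ⇒ YES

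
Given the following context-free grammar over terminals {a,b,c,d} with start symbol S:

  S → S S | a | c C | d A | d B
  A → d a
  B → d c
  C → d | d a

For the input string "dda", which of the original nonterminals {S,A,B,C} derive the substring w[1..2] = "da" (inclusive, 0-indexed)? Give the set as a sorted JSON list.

CNF form of G:
  S -> S S | T0 A | T0 B | T2 C | a
  A -> T0 T1
  B -> T0 T2
  C -> T0 T1 | d
  T0 -> d
  T1 -> a
  T2 -> c

CYK fill — only the sub-triangle for w[1..2]:
  cell(1,1) d: {C,T0}  orig:{C}
  cell(2,2) a: {S,T1}  orig:{S}
  cell(1,2) da: {A,C}

Original NTs in T[1,2] deriving "da": ["A", "C"]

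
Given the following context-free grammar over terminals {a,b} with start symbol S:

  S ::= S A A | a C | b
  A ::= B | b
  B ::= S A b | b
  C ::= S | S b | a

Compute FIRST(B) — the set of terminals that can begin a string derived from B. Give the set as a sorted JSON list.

FIRST sets, iterate to fixpoint:
pass 1:
  A via A→b: +{b}
  B via B→b: +{b}
  C via C→a: +{a}
  S via S→a C: +{a}
  S via S→b: +{b}
  S: {a,b}  A: {b}  B: {b}  C: {a}
pass 2:
  B via B→S A b: +{a}
  C via C→S: +{b}
  S: {a,b}  A: {b}  B: {a,b}  C: {a,b}
pass 3:
  A via A→B: +{a}
  S: {a,b}  A: {a,b}  B: {a,b}  C: {a,b}
pass 4: (stable)
  S: {a,b}  A: {a,b}  B: {a,b}  C: {a,b}

FIRST(B) = ["a", "b"]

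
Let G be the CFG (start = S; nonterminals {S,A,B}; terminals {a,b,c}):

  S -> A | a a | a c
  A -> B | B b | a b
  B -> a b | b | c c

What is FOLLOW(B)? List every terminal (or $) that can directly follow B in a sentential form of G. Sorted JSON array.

FIRST sets, iterate to fixpoint:
pass 1:
  A via A→a b: +{a}
  B via B→a b: +{a}
  B via B→b: +{b}
  B via B→c c: +{c}
  S via S→A: +{a}
  FIRST(S)={a}  FIRST(A)={a}  FIRST(B)={a,b,c}
pass 2:
  A via A→B: +{b,c}
  S via S→A: +{b,c}
  FIRST(S)={a,b,c}  FIRST(A)={a,b,c}  FIRST(B)={a,b,c}
pass 3: (no change)
  FIRST(S)={a,b,c}  FIRST(A)={a,b,c}  FIRST(B)={a,b,c}

Compute FOLLOW by fixpoint:
FOLLOW(S) := {$}
iter 1:
  A→B b: FOLLOW(B) ⊇ FIRST(b) = {b}; new: +{b}
  S→A: FOLLOW(A) ⊇ FOLLOW(S) ⊇ {$}; new: +{$}
  FOLLOW[S]={$}  FOLLOW[A]={$}  FOLLOW[B]={b}
iter 2:
  A→B: FOLLOW(B) ⊇ FOLLOW(A) ⊇ {$}; new: +{$}
  FOLLOW[S]={$}  FOLLOW[A]={$}  FOLLOW[B]={$,b}
iter 3: (no change)
  FOLLOW[S]={$}  FOLLOW[A]={$}  FOLLOW[B]={$,b}

FOLLOW(B) = ["$", "b"]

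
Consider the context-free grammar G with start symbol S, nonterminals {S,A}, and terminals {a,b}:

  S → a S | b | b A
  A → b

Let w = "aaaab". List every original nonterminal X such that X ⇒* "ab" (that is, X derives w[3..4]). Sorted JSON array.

Convert to CNF:
  S -> T0 S | T1 A | b
  A -> b
  T0 -> a
  T1 -> b

Fill CYK table bottom-up — only the sub-triangle for w[3..4]:
  [3..3]={T0}  "a"  orig:{}
  [4..4]={A,S,T1}  "b"  orig:{A,S}
  [3..4]={S}  "ab"

Original NTs in T[3,4] deriving "ab": ["S"]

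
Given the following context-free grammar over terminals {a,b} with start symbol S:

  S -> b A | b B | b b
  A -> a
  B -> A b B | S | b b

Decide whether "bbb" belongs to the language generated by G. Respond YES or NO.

CNF form of G:
  S -> T0 A | T0 B | T0 T0
  A -> a
  B -> A X1 | T0 A | T0 B | T0 T0
  T0 -> b
  X1 -> T0 B

Fill CYK table bottom-up:
  [0..0]={T0}  "b"  orig:{}
  [1..1]={T0}  "b"  orig:{}
  [2..2]={T0}  "b"  orig:{}
  [0..1]={B,S}  "bb"
  [1..2]={B,S}  "bb"
  [0..2]={B,S,X1}  "bbb"  orig:{B,S}

S ∈ T[0,2] ⇒ YES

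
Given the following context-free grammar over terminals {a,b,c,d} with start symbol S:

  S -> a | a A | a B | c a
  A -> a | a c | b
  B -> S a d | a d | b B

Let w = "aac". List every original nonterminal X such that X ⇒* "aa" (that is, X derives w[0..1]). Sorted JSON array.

Convert to CNF:
  S -> T0 A | T0 B | T1 T0 | a
  A -> T0 T1 | a | b
  B -> S X4 | T0 T2 | T3 B
  T0 -> a
  T1 -> c
  T2 -> d
  T3 -> b
  X4 -> T0 T2

CYK table (by increasing span) — only the sub-triangle for w[0..1]:
  T[0,0] 'a' = {A,S,T0}  orig:{A,S}
  T[1,1] 'a' = {A,S,T0}  orig:{A,S}
  T[0,1] 'aa' = {S}

Original NTs in T[0,1] deriving "aa": ["S"]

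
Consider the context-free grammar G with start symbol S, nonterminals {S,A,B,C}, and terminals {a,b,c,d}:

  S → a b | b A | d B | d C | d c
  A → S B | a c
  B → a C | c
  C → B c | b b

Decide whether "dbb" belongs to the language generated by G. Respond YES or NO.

Convert to CNF:
  S -> T0 T2 | T2 A | T3 B | T3 C | T3 T1
  A -> S B | T0 T1
  B -> T0 C | c
  C -> B T1 | T2 T2
  T0 -> a
  T1 -> c
  T2 -> b
  T3 -> d

Fill CYK table bottom-up:
  T[0,0] 'd' = {T3}  orig:{}
  T[1,1] 'b' = {T2}  orig:{}
  T[2,2] 'b' = {T2}  orig:{}
  T[0,1] 'db' = ∅
  T[1,2] 'bb' = {C}
  T[0,2] 'dbb' = {S}

S ∈ T[0,2] ⇒ YES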